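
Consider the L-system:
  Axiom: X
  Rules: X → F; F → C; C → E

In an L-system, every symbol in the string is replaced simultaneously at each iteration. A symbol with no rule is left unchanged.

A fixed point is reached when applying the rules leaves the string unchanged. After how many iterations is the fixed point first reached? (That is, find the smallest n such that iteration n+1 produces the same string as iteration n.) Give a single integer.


Answer: 3

Derivation:
Step 0: X
Step 1: F
Step 2: C
Step 3: E
Step 4: E  (unchanged — fixed point at step 3)


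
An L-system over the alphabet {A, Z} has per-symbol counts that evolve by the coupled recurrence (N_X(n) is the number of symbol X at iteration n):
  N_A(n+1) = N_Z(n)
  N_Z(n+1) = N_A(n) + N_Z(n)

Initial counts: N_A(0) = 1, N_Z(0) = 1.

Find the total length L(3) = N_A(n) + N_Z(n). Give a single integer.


Step 0: N_A=1, N_Z=1, L=2
Step 1: N_A=1, N_Z=2, L=3
Step 2: N_A=2, N_Z=3, L=5
Step 3: N_A=3, N_Z=5, L=8

Answer: 8


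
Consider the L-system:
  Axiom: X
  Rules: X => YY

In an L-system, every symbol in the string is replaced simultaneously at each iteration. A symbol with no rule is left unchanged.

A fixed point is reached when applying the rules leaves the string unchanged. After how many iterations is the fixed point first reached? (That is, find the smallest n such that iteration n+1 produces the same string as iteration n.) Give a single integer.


Answer: 1

Derivation:
Step 0: X
Step 1: YY
Step 2: YY  (unchanged — fixed point at step 1)


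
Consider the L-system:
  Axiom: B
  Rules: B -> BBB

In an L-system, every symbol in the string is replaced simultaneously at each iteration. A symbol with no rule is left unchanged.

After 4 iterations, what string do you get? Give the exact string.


Answer: BBBBBBBBBBBBBBBBBBBBBBBBBBBBBBBBBBBBBBBBBBBBBBBBBBBBBBBBBBBBBBBBBBBBBBBBBBBBBBBBB

Derivation:
Step 0: B
Step 1: BBB
Step 2: BBBBBBBBB
Step 3: BBBBBBBBBBBBBBBBBBBBBBBBBBB
Step 4: BBBBBBBBBBBBBBBBBBBBBBBBBBBBBBBBBBBBBBBBBBBBBBBBBBBBBBBBBBBBBBBBBBBBBBBBBBBBBBBBB


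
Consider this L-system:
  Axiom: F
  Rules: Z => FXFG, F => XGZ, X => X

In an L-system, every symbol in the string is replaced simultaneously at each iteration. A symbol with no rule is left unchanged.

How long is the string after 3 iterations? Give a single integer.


Step 0: length = 1
Step 1: length = 3
Step 2: length = 6
Step 3: length = 10

Answer: 10


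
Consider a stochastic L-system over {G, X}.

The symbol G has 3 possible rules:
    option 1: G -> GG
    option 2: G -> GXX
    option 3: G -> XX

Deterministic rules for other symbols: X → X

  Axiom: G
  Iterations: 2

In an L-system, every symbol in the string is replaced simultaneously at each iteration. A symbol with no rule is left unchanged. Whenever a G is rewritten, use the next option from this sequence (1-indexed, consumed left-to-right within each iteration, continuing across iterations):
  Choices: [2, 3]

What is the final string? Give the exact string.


Answer: XXXX

Derivation:
Step 0: G
Step 1: GXX  (used choices [2])
Step 2: XXXX  (used choices [3])


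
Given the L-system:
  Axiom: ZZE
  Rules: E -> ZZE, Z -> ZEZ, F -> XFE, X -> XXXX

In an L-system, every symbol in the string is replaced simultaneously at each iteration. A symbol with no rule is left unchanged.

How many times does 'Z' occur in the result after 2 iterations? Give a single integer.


Step 0: ZZE  (2 'Z')
Step 1: ZEZZEZZZE  (6 'Z')
Step 2: ZEZZZEZEZZEZZZEZEZZEZZEZZZE  (18 'Z')

Answer: 18


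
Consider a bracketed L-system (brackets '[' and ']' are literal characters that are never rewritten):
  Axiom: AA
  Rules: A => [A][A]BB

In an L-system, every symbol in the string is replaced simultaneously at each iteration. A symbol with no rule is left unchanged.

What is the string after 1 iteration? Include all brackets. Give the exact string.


Answer: [A][A]BB[A][A]BB

Derivation:
Step 0: AA
Step 1: [A][A]BB[A][A]BB


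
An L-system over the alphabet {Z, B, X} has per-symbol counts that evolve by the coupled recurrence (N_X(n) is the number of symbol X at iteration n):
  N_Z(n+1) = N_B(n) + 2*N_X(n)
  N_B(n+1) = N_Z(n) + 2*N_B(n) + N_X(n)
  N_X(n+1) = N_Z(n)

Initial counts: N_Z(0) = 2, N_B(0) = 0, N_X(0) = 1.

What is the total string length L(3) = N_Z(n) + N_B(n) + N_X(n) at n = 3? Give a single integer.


Step 0: N_Z=2, N_B=0, N_X=1, L=3
Step 1: N_Z=2, N_B=3, N_X=2, L=7
Step 2: N_Z=7, N_B=10, N_X=2, L=19
Step 3: N_Z=14, N_B=29, N_X=7, L=50

Answer: 50


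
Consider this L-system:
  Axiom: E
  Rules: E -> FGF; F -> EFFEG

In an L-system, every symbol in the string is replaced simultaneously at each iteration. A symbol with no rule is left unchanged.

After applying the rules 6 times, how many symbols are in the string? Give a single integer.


Answer: 1203

Derivation:
Step 0: length = 1
Step 1: length = 3
Step 2: length = 11
Step 3: length = 35
Step 4: length = 115
Step 5: length = 371
Step 6: length = 1203


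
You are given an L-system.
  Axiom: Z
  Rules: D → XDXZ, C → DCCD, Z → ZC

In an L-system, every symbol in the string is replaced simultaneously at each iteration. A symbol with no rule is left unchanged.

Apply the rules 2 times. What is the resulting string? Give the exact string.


Step 0: Z
Step 1: ZC
Step 2: ZCDCCD

Answer: ZCDCCD


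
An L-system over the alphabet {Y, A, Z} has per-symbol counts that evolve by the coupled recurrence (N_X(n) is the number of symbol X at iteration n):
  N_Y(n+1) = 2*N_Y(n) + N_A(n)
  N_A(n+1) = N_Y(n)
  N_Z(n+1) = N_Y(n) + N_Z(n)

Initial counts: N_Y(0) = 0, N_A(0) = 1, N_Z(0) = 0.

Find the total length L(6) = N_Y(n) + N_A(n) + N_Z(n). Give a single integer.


Step 0: N_Y=0, N_A=1, N_Z=0, L=1
Step 1: N_Y=1, N_A=0, N_Z=0, L=1
Step 2: N_Y=2, N_A=1, N_Z=1, L=4
Step 3: N_Y=5, N_A=2, N_Z=3, L=10
Step 4: N_Y=12, N_A=5, N_Z=8, L=25
Step 5: N_Y=29, N_A=12, N_Z=20, L=61
Step 6: N_Y=70, N_A=29, N_Z=49, L=148

Answer: 148


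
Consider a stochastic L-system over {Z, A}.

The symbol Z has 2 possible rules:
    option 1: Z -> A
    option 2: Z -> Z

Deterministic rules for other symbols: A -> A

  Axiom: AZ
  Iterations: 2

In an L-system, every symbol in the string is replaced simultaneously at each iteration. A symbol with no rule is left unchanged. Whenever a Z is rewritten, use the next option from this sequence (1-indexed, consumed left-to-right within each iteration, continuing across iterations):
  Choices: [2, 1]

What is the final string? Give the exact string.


Step 0: AZ
Step 1: AZ  (used choices [2])
Step 2: AA  (used choices [1])

Answer: AA


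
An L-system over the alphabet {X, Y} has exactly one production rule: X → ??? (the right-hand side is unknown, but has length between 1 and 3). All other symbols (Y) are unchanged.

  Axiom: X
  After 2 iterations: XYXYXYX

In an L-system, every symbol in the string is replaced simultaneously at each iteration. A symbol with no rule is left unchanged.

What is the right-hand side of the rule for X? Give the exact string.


Answer: XYX

Derivation:
Trying X → XYX:
  Step 0: X
  Step 1: XYX
  Step 2: XYXYXYX
Matches the given result.


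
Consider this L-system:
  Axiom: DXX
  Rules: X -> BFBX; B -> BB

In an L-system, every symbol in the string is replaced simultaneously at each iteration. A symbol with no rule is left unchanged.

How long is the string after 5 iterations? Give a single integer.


Step 0: length = 3
Step 1: length = 9
Step 2: length = 19
Step 3: length = 37
Step 4: length = 71
Step 5: length = 137

Answer: 137


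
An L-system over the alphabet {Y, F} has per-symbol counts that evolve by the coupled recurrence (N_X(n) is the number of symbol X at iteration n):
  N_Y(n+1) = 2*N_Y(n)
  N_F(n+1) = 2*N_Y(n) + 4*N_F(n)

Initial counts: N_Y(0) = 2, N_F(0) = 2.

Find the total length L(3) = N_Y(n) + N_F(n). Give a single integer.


Answer: 256

Derivation:
Step 0: N_Y=2, N_F=2, L=4
Step 1: N_Y=4, N_F=12, L=16
Step 2: N_Y=8, N_F=56, L=64
Step 3: N_Y=16, N_F=240, L=256


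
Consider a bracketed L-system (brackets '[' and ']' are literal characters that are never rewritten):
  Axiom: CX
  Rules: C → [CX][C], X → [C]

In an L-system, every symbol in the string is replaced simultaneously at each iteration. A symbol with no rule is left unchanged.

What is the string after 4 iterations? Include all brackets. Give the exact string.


Step 0: CX
Step 1: [CX][C][C]
Step 2: [[CX][C][C]][[CX][C]][[CX][C]]
Step 3: [[[CX][C][C]][[CX][C]][[CX][C]]][[[CX][C][C]][[CX][C]]][[[CX][C][C]][[CX][C]]]
Step 4: [[[[CX][C][C]][[CX][C]][[CX][C]]][[[CX][C][C]][[CX][C]]][[[CX][C][C]][[CX][C]]]][[[[CX][C][C]][[CX][C]][[CX][C]]][[[CX][C][C]][[CX][C]]]][[[[CX][C][C]][[CX][C]][[CX][C]]][[[CX][C][C]][[CX][C]]]]

Answer: [[[[CX][C][C]][[CX][C]][[CX][C]]][[[CX][C][C]][[CX][C]]][[[CX][C][C]][[CX][C]]]][[[[CX][C][C]][[CX][C]][[CX][C]]][[[CX][C][C]][[CX][C]]]][[[[CX][C][C]][[CX][C]][[CX][C]]][[[CX][C][C]][[CX][C]]]]


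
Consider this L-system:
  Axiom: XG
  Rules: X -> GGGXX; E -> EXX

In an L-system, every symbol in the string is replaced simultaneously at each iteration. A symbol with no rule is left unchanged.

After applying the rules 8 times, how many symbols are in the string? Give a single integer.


Step 0: length = 2
Step 1: length = 6
Step 2: length = 14
Step 3: length = 30
Step 4: length = 62
Step 5: length = 126
Step 6: length = 254
Step 7: length = 510
Step 8: length = 1022

Answer: 1022


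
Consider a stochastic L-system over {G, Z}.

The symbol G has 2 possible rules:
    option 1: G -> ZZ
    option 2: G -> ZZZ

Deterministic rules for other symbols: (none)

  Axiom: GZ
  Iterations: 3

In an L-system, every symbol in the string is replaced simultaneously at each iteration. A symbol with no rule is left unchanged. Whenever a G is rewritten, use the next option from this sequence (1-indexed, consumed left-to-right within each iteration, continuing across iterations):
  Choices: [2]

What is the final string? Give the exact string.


Answer: ZZZZ

Derivation:
Step 0: GZ
Step 1: ZZZZ  (used choices [2])
Step 2: ZZZZ  (used choices [])
Step 3: ZZZZ  (used choices [])


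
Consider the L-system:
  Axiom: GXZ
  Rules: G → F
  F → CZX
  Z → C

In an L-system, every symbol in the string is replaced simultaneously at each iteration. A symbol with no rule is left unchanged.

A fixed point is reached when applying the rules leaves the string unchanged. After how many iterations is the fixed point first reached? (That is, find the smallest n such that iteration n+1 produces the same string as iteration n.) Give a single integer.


Answer: 3

Derivation:
Step 0: GXZ
Step 1: FXC
Step 2: CZXXC
Step 3: CCXXC
Step 4: CCXXC  (unchanged — fixed point at step 3)


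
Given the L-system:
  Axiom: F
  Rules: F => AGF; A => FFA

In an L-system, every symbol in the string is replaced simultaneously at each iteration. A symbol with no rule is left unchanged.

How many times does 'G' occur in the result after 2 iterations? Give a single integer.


Step 0: F  (0 'G')
Step 1: AGF  (1 'G')
Step 2: FFAGAGF  (2 'G')

Answer: 2


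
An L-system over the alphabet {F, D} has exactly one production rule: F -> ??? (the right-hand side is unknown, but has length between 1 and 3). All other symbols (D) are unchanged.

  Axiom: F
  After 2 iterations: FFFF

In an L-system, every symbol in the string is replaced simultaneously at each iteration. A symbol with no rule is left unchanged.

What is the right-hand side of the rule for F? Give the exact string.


Trying F -> FF:
  Step 0: F
  Step 1: FF
  Step 2: FFFF
Matches the given result.

Answer: FF


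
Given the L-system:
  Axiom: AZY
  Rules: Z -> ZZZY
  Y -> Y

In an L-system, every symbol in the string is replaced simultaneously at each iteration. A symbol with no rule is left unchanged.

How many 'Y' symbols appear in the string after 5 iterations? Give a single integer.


Step 0: AZY  (1 'Y')
Step 1: AZZZYY  (2 'Y')
Step 2: AZZZYZZZYZZZYYY  (5 'Y')
Step 3: AZZZYZZZYZZZYYZZZYZZZYZZZYYZZZYZZZYZZZYYYY  (14 'Y')
Step 4: AZZZYZZZYZZZYYZZZYZZZYZZZYYZZZYZZZYZZZYYYZZZYZZZYZZZYYZZZYZZZYZZZYYZZZYZZZYZZZYYYZZZYZZZYZZZYYZZZYZZZYZZZYYZZZYZZZYZZZYYYYY  (41 'Y')
Step 5: AZZZYZZZYZZZYYZZZYZZZYZZZYYZZZYZZZYZZZYYYZZZYZZZYZZZYYZZZYZZZYZZZYYZZZYZZZYZZZYYYZZZYZZZYZZZYYZZZYZZZYZZZYYZZZYZZZYZZZYYYYZZZYZZZYZZZYYZZZYZZZYZZZYYZZZYZZZYZZZYYYZZZYZZZYZZZYYZZZYZZZYZZZYYZZZYZZZYZZZYYYZZZYZZZYZZZYYZZZYZZZYZZZYYZZZYZZZYZZZYYYYZZZYZZZYZZZYYZZZYZZZYZZZYYZZZYZZZYZZZYYYZZZYZZZYZZZYYZZZYZZZYZZZYYZZZYZZZYZZZYYYZZZYZZZYZZZYYZZZYZZZYZZZYYZZZYZZZYZZZYYYYYY  (122 'Y')

Answer: 122


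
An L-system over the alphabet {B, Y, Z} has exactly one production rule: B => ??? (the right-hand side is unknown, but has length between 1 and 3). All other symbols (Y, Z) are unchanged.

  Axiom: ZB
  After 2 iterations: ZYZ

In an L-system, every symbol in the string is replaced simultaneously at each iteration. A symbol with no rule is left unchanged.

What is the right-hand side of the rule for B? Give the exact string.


Answer: YZ

Derivation:
Trying B => YZ:
  Step 0: ZB
  Step 1: ZYZ
  Step 2: ZYZ
Matches the given result.


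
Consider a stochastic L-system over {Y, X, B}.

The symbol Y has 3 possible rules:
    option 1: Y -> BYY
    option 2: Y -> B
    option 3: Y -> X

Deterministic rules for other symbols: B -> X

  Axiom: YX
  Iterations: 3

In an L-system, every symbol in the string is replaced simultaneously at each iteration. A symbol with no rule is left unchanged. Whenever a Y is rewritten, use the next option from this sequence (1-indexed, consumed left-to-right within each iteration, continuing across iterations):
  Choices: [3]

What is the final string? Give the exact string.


Answer: XX

Derivation:
Step 0: YX
Step 1: XX  (used choices [3])
Step 2: XX  (used choices [])
Step 3: XX  (used choices [])


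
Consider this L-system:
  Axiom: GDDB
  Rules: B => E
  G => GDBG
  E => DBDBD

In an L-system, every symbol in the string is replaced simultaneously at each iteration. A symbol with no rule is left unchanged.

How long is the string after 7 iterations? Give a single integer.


Step 0: length = 4
Step 1: length = 7
Step 2: length = 17
Step 3: length = 33
Step 4: length = 73
Step 5: length = 145
Step 6: length = 305
Step 7: length = 609

Answer: 609


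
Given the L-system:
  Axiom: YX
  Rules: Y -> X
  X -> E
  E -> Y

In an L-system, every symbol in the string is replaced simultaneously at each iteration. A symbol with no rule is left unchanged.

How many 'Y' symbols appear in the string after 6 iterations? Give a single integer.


Step 0: YX  (1 'Y')
Step 1: XE  (0 'Y')
Step 2: EY  (1 'Y')
Step 3: YX  (1 'Y')
Step 4: XE  (0 'Y')
Step 5: EY  (1 'Y')
Step 6: YX  (1 'Y')

Answer: 1


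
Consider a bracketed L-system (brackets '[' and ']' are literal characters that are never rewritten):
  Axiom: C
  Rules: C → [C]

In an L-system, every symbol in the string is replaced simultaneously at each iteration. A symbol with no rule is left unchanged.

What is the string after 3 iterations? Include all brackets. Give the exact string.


Answer: [[[C]]]

Derivation:
Step 0: C
Step 1: [C]
Step 2: [[C]]
Step 3: [[[C]]]


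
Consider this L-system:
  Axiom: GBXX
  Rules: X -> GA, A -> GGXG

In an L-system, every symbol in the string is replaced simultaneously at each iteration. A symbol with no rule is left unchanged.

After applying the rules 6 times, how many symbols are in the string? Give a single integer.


Step 0: length = 4
Step 1: length = 6
Step 2: length = 12
Step 3: length = 14
Step 4: length = 20
Step 5: length = 22
Step 6: length = 28

Answer: 28


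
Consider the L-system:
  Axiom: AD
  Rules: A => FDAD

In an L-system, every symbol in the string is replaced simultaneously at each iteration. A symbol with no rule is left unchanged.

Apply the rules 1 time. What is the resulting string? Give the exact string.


Answer: FDADD

Derivation:
Step 0: AD
Step 1: FDADD


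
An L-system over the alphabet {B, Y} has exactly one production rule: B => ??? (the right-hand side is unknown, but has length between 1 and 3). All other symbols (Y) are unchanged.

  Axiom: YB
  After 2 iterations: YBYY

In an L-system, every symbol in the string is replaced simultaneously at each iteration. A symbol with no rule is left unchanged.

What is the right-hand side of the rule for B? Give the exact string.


Trying B => BY:
  Step 0: YB
  Step 1: YBY
  Step 2: YBYY
Matches the given result.

Answer: BY


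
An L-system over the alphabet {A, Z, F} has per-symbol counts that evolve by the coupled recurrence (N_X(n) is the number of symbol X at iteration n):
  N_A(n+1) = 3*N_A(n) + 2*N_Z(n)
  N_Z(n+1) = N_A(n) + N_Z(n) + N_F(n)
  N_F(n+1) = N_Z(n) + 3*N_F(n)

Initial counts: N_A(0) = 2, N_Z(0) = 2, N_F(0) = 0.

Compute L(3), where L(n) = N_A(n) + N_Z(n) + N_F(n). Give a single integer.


Step 0: N_A=2, N_Z=2, N_F=0, L=4
Step 1: N_A=10, N_Z=4, N_F=2, L=16
Step 2: N_A=38, N_Z=16, N_F=10, L=64
Step 3: N_A=146, N_Z=64, N_F=46, L=256

Answer: 256


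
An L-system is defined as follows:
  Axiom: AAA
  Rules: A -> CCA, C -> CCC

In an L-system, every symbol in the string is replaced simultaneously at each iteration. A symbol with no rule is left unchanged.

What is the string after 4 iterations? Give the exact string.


Answer: CCCCCCCCCCCCCCCCCCCCCCCCCCCCCCCCCCCCCCCCCCCCCCCCCCCCCCCCCCCCCCCCCCCCCCCCCCCCCCCCACCCCCCCCCCCCCCCCCCCCCCCCCCCCCCCCCCCCCCCCCCCCCCCCCCCCCCCCCCCCCCCCCCCCCCCCCCCCCCCCACCCCCCCCCCCCCCCCCCCCCCCCCCCCCCCCCCCCCCCCCCCCCCCCCCCCCCCCCCCCCCCCCCCCCCCCCCCCCCCCA

Derivation:
Step 0: AAA
Step 1: CCACCACCA
Step 2: CCCCCCCCACCCCCCCCACCCCCCCCA
Step 3: CCCCCCCCCCCCCCCCCCCCCCCCCCACCCCCCCCCCCCCCCCCCCCCCCCCCACCCCCCCCCCCCCCCCCCCCCCCCCCA
Step 4: CCCCCCCCCCCCCCCCCCCCCCCCCCCCCCCCCCCCCCCCCCCCCCCCCCCCCCCCCCCCCCCCCCCCCCCCCCCCCCCCACCCCCCCCCCCCCCCCCCCCCCCCCCCCCCCCCCCCCCCCCCCCCCCCCCCCCCCCCCCCCCCCCCCCCCCCCCCCCCCCACCCCCCCCCCCCCCCCCCCCCCCCCCCCCCCCCCCCCCCCCCCCCCCCCCCCCCCCCCCCCCCCCCCCCCCCCCCCCCCCA


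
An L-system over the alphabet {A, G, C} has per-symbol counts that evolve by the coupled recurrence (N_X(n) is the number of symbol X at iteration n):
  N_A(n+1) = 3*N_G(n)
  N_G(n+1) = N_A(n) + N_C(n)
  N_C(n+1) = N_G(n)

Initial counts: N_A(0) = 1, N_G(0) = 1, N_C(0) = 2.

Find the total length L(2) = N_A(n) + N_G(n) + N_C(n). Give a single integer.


Answer: 16

Derivation:
Step 0: N_A=1, N_G=1, N_C=2, L=4
Step 1: N_A=3, N_G=3, N_C=1, L=7
Step 2: N_A=9, N_G=4, N_C=3, L=16


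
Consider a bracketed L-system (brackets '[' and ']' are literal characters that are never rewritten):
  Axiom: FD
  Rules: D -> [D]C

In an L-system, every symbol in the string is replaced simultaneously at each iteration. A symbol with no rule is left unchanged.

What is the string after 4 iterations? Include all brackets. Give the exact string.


Answer: F[[[[D]C]C]C]C

Derivation:
Step 0: FD
Step 1: F[D]C
Step 2: F[[D]C]C
Step 3: F[[[D]C]C]C
Step 4: F[[[[D]C]C]C]C


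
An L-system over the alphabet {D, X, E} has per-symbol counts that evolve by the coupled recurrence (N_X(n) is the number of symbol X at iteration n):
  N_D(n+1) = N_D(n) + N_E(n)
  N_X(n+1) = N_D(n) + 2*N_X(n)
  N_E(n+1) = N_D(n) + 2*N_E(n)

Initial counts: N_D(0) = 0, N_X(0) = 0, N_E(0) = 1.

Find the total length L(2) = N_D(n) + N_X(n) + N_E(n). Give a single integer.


Answer: 9

Derivation:
Step 0: N_D=0, N_X=0, N_E=1, L=1
Step 1: N_D=1, N_X=0, N_E=2, L=3
Step 2: N_D=3, N_X=1, N_E=5, L=9


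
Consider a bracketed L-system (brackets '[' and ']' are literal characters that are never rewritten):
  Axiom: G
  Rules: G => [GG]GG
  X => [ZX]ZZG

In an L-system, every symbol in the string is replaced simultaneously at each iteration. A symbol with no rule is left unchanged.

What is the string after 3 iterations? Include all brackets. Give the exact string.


Step 0: G
Step 1: [GG]GG
Step 2: [[GG]GG[GG]GG][GG]GG[GG]GG
Step 3: [[[GG]GG[GG]GG][GG]GG[GG]GG[[GG]GG[GG]GG][GG]GG[GG]GG][[GG]GG[GG]GG][GG]GG[GG]GG[[GG]GG[GG]GG][GG]GG[GG]GG

Answer: [[[GG]GG[GG]GG][GG]GG[GG]GG[[GG]GG[GG]GG][GG]GG[GG]GG][[GG]GG[GG]GG][GG]GG[GG]GG[[GG]GG[GG]GG][GG]GG[GG]GG


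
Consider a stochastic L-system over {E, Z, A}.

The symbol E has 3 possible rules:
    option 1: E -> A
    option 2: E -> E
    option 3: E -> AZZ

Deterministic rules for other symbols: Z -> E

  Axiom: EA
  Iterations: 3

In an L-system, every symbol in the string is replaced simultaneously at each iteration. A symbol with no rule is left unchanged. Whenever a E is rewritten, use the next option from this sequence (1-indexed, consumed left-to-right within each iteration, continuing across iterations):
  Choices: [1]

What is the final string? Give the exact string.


Answer: AA

Derivation:
Step 0: EA
Step 1: AA  (used choices [1])
Step 2: AA  (used choices [])
Step 3: AA  (used choices [])


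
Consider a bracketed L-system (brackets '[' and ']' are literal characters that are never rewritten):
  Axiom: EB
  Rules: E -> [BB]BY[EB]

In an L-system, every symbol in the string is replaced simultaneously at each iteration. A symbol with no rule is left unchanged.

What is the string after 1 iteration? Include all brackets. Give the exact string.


Step 0: EB
Step 1: [BB]BY[EB]B

Answer: [BB]BY[EB]B


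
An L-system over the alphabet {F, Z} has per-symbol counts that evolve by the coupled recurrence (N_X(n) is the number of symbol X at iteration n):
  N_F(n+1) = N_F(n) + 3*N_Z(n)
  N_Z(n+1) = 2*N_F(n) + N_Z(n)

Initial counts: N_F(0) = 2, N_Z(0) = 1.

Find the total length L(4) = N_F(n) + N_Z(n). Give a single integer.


Step 0: N_F=2, N_Z=1, L=3
Step 1: N_F=5, N_Z=5, L=10
Step 2: N_F=20, N_Z=15, L=35
Step 3: N_F=65, N_Z=55, L=120
Step 4: N_F=230, N_Z=185, L=415

Answer: 415


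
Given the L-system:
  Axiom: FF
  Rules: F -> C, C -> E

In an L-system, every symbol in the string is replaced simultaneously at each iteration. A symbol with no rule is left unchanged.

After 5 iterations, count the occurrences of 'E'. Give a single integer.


Answer: 2

Derivation:
Step 0: FF  (0 'E')
Step 1: CC  (0 'E')
Step 2: EE  (2 'E')
Step 3: EE  (2 'E')
Step 4: EE  (2 'E')
Step 5: EE  (2 'E')


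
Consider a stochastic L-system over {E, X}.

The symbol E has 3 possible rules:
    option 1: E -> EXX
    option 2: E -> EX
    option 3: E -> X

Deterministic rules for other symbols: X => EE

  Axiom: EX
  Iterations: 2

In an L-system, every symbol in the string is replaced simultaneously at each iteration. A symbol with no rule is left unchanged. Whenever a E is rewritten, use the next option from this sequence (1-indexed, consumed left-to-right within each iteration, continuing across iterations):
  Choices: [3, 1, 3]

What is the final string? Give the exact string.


Step 0: EX
Step 1: XEE  (used choices [3])
Step 2: EEEXXX  (used choices [1, 3])

Answer: EEEXXX


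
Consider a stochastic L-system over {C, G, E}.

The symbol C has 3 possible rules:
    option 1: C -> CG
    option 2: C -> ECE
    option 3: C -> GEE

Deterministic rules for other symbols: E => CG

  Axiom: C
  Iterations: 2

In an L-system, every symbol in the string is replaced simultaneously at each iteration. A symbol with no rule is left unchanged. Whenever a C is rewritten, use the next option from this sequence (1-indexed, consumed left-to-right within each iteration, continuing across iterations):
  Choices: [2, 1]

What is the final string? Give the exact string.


Step 0: C
Step 1: ECE  (used choices [2])
Step 2: CGCGCG  (used choices [1])

Answer: CGCGCG


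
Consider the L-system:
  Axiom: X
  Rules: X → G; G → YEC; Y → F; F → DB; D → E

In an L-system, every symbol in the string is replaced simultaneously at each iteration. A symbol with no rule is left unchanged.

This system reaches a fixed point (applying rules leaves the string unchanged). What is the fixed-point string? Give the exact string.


Answer: EBEC

Derivation:
Step 0: X
Step 1: G
Step 2: YEC
Step 3: FEC
Step 4: DBEC
Step 5: EBEC
Step 6: EBEC  (unchanged — fixed point at step 5)


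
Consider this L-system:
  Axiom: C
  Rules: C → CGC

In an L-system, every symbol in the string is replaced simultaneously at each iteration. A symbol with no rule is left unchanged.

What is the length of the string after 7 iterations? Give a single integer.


Answer: 255

Derivation:
Step 0: length = 1
Step 1: length = 3
Step 2: length = 7
Step 3: length = 15
Step 4: length = 31
Step 5: length = 63
Step 6: length = 127
Step 7: length = 255


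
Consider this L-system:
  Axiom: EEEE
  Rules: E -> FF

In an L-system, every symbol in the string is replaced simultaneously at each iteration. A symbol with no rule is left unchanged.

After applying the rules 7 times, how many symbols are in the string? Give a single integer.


Answer: 8

Derivation:
Step 0: length = 4
Step 1: length = 8
Step 2: length = 8
Step 3: length = 8
Step 4: length = 8
Step 5: length = 8
Step 6: length = 8
Step 7: length = 8


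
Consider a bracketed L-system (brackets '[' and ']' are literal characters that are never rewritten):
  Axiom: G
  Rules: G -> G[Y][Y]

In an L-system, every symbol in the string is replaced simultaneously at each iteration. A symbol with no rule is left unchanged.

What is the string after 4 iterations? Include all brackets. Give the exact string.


Step 0: G
Step 1: G[Y][Y]
Step 2: G[Y][Y][Y][Y]
Step 3: G[Y][Y][Y][Y][Y][Y]
Step 4: G[Y][Y][Y][Y][Y][Y][Y][Y]

Answer: G[Y][Y][Y][Y][Y][Y][Y][Y]


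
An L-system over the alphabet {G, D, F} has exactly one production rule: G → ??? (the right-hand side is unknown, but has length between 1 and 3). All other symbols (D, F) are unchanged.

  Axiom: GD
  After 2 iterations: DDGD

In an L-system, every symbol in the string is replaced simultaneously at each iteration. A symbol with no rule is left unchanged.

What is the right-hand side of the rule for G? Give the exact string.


Trying G → DG:
  Step 0: GD
  Step 1: DGD
  Step 2: DDGD
Matches the given result.

Answer: DG


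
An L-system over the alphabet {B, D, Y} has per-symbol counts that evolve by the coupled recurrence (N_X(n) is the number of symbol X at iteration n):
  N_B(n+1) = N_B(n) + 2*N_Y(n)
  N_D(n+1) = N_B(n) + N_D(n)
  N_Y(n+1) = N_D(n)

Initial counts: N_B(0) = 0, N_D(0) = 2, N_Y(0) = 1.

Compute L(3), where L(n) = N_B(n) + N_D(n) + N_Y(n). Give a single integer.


Answer: 24

Derivation:
Step 0: N_B=0, N_D=2, N_Y=1, L=3
Step 1: N_B=2, N_D=2, N_Y=2, L=6
Step 2: N_B=6, N_D=4, N_Y=2, L=12
Step 3: N_B=10, N_D=10, N_Y=4, L=24


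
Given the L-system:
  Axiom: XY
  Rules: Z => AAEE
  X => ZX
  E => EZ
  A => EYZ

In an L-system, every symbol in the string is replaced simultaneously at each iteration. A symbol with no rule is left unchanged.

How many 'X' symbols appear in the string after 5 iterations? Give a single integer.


Answer: 1

Derivation:
Step 0: XY  (1 'X')
Step 1: ZXY  (1 'X')
Step 2: AAEEZXY  (1 'X')
Step 3: EYZEYZEZEZAAEEZXY  (1 'X')
Step 4: EZYAAEEEZYAAEEEZAAEEEZAAEEEYZEYZEZEZAAEEZXY  (1 'X')
Step 5: EZAAEEYEYZEYZEZEZEZAAEEYEYZEYZEZEZEZAAEEEYZEYZEZEZEZAAEEEYZEYZEZEZEZYAAEEEZYAAEEEZAAEEEZAAEEEYZEYZEZEZAAEEZXY  (1 'X')


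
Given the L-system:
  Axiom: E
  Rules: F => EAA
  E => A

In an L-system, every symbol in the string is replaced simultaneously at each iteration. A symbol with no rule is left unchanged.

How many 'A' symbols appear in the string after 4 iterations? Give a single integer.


Step 0: E  (0 'A')
Step 1: A  (1 'A')
Step 2: A  (1 'A')
Step 3: A  (1 'A')
Step 4: A  (1 'A')

Answer: 1


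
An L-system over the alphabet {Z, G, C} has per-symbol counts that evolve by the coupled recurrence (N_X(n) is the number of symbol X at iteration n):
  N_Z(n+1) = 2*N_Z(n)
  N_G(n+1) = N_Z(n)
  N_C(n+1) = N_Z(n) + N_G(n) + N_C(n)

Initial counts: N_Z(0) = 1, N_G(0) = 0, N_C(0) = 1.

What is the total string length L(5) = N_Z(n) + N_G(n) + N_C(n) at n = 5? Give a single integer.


Answer: 95

Derivation:
Step 0: N_Z=1, N_G=0, N_C=1, L=2
Step 1: N_Z=2, N_G=1, N_C=2, L=5
Step 2: N_Z=4, N_G=2, N_C=5, L=11
Step 3: N_Z=8, N_G=4, N_C=11, L=23
Step 4: N_Z=16, N_G=8, N_C=23, L=47
Step 5: N_Z=32, N_G=16, N_C=47, L=95


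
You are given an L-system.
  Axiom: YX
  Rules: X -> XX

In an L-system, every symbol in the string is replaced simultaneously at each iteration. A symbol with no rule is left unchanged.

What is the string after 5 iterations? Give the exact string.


Step 0: YX
Step 1: YXX
Step 2: YXXXX
Step 3: YXXXXXXXX
Step 4: YXXXXXXXXXXXXXXXX
Step 5: YXXXXXXXXXXXXXXXXXXXXXXXXXXXXXXXX

Answer: YXXXXXXXXXXXXXXXXXXXXXXXXXXXXXXXX


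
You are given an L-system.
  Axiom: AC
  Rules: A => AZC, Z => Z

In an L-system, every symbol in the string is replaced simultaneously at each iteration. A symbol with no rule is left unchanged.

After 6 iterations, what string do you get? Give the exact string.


Step 0: AC
Step 1: AZCC
Step 2: AZCZCC
Step 3: AZCZCZCC
Step 4: AZCZCZCZCC
Step 5: AZCZCZCZCZCC
Step 6: AZCZCZCZCZCZCC

Answer: AZCZCZCZCZCZCC


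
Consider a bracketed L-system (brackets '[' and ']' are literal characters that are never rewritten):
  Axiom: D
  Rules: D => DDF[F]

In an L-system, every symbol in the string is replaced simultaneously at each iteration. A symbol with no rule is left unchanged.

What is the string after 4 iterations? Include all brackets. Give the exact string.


Answer: DDF[F]DDF[F]F[F]DDF[F]DDF[F]F[F]F[F]DDF[F]DDF[F]F[F]DDF[F]DDF[F]F[F]F[F]F[F]

Derivation:
Step 0: D
Step 1: DDF[F]
Step 2: DDF[F]DDF[F]F[F]
Step 3: DDF[F]DDF[F]F[F]DDF[F]DDF[F]F[F]F[F]
Step 4: DDF[F]DDF[F]F[F]DDF[F]DDF[F]F[F]F[F]DDF[F]DDF[F]F[F]DDF[F]DDF[F]F[F]F[F]F[F]


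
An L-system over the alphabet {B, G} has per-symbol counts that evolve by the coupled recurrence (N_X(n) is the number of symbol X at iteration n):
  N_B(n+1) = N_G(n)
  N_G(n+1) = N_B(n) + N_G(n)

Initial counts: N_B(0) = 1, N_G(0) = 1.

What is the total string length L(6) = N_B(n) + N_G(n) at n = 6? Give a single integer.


Answer: 34

Derivation:
Step 0: N_B=1, N_G=1, L=2
Step 1: N_B=1, N_G=2, L=3
Step 2: N_B=2, N_G=3, L=5
Step 3: N_B=3, N_G=5, L=8
Step 4: N_B=5, N_G=8, L=13
Step 5: N_B=8, N_G=13, L=21
Step 6: N_B=13, N_G=21, L=34


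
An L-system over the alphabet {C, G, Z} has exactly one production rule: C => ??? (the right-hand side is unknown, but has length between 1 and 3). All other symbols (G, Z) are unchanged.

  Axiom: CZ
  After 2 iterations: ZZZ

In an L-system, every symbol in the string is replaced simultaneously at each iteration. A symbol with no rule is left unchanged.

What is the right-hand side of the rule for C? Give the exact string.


Answer: ZZ

Derivation:
Trying C => ZZ:
  Step 0: CZ
  Step 1: ZZZ
  Step 2: ZZZ
Matches the given result.


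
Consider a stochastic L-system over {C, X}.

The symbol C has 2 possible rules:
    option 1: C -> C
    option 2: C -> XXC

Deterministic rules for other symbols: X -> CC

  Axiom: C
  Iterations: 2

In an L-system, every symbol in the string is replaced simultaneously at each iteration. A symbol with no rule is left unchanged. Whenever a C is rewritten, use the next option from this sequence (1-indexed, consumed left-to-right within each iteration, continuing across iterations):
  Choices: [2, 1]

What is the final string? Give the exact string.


Answer: CCCCC

Derivation:
Step 0: C
Step 1: XXC  (used choices [2])
Step 2: CCCCC  (used choices [1])


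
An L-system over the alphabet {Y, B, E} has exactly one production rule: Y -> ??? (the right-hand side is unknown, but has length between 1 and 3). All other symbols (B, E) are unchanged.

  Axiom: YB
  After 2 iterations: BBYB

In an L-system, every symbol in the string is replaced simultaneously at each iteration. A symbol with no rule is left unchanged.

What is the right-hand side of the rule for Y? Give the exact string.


Trying Y -> BY:
  Step 0: YB
  Step 1: BYB
  Step 2: BBYB
Matches the given result.

Answer: BY


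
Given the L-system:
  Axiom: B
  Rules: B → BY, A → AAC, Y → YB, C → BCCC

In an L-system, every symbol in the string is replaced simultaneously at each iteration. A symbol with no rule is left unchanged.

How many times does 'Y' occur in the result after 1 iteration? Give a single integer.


Answer: 1

Derivation:
Step 0: B  (0 'Y')
Step 1: BY  (1 'Y')


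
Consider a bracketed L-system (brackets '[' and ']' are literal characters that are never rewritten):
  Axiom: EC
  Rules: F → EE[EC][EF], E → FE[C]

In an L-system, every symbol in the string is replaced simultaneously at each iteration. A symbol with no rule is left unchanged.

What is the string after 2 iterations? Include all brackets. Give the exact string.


Answer: EE[EC][EF]FE[C][C]C

Derivation:
Step 0: EC
Step 1: FE[C]C
Step 2: EE[EC][EF]FE[C][C]C


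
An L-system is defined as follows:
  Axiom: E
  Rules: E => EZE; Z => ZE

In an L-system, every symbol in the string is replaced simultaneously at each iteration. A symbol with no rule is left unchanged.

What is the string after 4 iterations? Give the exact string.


Answer: EZEZEEZEZEEZEEZEZEEZEZEEZEEZEZEEZEEZEZEEZEZEEZEEZEZEEZE

Derivation:
Step 0: E
Step 1: EZE
Step 2: EZEZEEZE
Step 3: EZEZEEZEZEEZEEZEZEEZE
Step 4: EZEZEEZEZEEZEEZEZEEZEZEEZEEZEZEEZEEZEZEEZEZEEZEEZEZEEZE


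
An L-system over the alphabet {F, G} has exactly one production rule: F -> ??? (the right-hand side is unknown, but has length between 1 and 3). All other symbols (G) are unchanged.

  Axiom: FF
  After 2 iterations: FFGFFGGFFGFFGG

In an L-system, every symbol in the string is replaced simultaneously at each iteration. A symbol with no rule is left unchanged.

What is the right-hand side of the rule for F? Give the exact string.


Trying F -> FFG:
  Step 0: FF
  Step 1: FFGFFG
  Step 2: FFGFFGGFFGFFGG
Matches the given result.

Answer: FFG


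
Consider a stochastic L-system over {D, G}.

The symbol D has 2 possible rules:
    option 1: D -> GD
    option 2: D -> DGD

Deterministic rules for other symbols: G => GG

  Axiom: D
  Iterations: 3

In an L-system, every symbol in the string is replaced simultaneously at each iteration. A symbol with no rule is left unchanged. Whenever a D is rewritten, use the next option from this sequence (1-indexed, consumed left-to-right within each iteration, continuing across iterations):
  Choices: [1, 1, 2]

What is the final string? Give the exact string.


Answer: GGGGGGDGD

Derivation:
Step 0: D
Step 1: GD  (used choices [1])
Step 2: GGGD  (used choices [1])
Step 3: GGGGGGDGD  (used choices [2])


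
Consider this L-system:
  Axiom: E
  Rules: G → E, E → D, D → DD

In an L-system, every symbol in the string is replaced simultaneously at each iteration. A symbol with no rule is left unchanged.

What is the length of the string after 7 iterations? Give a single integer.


Answer: 64

Derivation:
Step 0: length = 1
Step 1: length = 1
Step 2: length = 2
Step 3: length = 4
Step 4: length = 8
Step 5: length = 16
Step 6: length = 32
Step 7: length = 64


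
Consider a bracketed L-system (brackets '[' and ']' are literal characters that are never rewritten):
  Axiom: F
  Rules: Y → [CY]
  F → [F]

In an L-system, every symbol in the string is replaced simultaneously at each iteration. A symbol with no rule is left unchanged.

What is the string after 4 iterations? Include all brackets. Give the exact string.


Answer: [[[[F]]]]

Derivation:
Step 0: F
Step 1: [F]
Step 2: [[F]]
Step 3: [[[F]]]
Step 4: [[[[F]]]]


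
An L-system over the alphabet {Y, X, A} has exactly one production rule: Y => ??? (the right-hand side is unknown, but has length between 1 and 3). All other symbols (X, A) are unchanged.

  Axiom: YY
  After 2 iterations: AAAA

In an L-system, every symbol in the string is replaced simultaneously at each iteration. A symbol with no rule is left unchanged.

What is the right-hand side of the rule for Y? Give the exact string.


Trying Y => AA:
  Step 0: YY
  Step 1: AAAA
  Step 2: AAAA
Matches the given result.

Answer: AA


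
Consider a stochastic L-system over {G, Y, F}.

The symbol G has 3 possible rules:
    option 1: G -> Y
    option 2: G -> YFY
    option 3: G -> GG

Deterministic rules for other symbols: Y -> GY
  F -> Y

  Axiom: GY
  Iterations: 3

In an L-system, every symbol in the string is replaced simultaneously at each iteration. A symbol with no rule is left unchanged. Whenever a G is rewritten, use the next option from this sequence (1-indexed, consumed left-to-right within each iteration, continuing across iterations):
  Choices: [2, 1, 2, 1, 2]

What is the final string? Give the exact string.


Step 0: GY
Step 1: YFYGY  (used choices [2])
Step 2: GYYGYYGY  (used choices [1])
Step 3: YFYGYGYYGYGYYFYGY  (used choices [2, 1, 2])

Answer: YFYGYGYYGYGYYFYGY


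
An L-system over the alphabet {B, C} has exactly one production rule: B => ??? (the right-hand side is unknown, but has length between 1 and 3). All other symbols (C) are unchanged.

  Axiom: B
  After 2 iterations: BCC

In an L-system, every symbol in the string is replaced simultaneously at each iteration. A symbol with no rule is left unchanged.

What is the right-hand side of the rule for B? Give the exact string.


Trying B => BC:
  Step 0: B
  Step 1: BC
  Step 2: BCC
Matches the given result.

Answer: BC


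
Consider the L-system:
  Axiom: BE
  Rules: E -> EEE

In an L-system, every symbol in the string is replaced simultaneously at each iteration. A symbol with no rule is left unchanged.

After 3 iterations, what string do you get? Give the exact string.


Step 0: BE
Step 1: BEEE
Step 2: BEEEEEEEEE
Step 3: BEEEEEEEEEEEEEEEEEEEEEEEEEEE

Answer: BEEEEEEEEEEEEEEEEEEEEEEEEEEE


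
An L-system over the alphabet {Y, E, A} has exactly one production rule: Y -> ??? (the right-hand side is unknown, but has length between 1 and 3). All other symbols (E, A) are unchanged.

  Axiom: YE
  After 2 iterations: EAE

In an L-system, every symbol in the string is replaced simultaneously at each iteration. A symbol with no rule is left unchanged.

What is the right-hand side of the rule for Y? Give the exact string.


Trying Y -> EA:
  Step 0: YE
  Step 1: EAE
  Step 2: EAE
Matches the given result.

Answer: EA


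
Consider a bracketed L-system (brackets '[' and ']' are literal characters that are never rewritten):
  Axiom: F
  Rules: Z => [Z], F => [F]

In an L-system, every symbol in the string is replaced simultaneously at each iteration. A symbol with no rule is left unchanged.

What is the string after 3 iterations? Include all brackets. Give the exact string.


Answer: [[[F]]]

Derivation:
Step 0: F
Step 1: [F]
Step 2: [[F]]
Step 3: [[[F]]]


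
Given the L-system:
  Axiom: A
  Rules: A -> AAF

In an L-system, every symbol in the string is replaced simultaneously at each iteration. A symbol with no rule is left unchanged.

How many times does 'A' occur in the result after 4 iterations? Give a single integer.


Step 0: A  (1 'A')
Step 1: AAF  (2 'A')
Step 2: AAFAAFF  (4 'A')
Step 3: AAFAAFFAAFAAFFF  (8 'A')
Step 4: AAFAAFFAAFAAFFFAAFAAFFAAFAAFFFF  (16 'A')

Answer: 16


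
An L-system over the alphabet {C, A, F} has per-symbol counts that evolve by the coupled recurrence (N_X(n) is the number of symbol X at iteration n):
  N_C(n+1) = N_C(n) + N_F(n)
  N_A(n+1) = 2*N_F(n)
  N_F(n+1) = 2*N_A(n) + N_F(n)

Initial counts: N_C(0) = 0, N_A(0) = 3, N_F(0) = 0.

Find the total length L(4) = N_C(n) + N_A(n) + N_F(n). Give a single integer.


Step 0: N_C=0, N_A=3, N_F=0, L=3
Step 1: N_C=0, N_A=0, N_F=6, L=6
Step 2: N_C=6, N_A=12, N_F=6, L=24
Step 3: N_C=12, N_A=12, N_F=30, L=54
Step 4: N_C=42, N_A=60, N_F=54, L=156

Answer: 156


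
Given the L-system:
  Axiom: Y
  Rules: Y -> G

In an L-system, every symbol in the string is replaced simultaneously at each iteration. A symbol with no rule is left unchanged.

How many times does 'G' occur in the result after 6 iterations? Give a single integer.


Answer: 1

Derivation:
Step 0: Y  (0 'G')
Step 1: G  (1 'G')
Step 2: G  (1 'G')
Step 3: G  (1 'G')
Step 4: G  (1 'G')
Step 5: G  (1 'G')
Step 6: G  (1 'G')


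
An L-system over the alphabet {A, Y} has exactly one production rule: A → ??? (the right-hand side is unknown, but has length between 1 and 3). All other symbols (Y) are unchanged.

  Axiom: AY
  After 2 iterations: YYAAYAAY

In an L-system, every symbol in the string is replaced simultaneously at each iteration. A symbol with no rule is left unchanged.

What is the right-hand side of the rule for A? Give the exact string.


Trying A → YAA:
  Step 0: AY
  Step 1: YAAY
  Step 2: YYAAYAAY
Matches the given result.

Answer: YAA
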